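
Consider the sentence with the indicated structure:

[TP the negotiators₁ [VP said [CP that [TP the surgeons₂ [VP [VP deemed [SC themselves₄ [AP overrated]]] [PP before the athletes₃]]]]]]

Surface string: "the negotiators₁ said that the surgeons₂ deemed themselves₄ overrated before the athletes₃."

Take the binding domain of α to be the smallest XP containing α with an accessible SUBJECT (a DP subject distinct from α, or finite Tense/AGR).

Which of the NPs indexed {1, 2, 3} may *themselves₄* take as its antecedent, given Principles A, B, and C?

{2}

*themselves* is an anaphor, so Principle A applies: it must be bound in its binding domain.
Binding domain of *themselves₄*: the embedded TP, whose subject is the surgeons₂.
*the negotiators₁* c-commands the anaphor but is outside its binding domain → cannot satisfy Principle A.
*the surgeons₂* c-commands the anaphor within its binding domain → licit binder.
*the athletes₃* does not c-command the anaphor → cannot bind it.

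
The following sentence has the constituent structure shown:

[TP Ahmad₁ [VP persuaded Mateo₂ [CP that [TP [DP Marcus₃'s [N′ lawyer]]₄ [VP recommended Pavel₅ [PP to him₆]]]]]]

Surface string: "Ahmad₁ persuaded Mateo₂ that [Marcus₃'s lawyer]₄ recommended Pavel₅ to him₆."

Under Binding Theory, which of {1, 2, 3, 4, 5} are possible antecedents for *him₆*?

{1, 2, 3}

*him* is a pronoun, so Principle B applies: it must be free in its binding domain.
Binding domain of *him₆*: the embedded TP, whose subject is [Marcus₃'s lawyer]₄.
*Ahmad₁* c-commands the pronoun but from outside its binding domain, and is not c-commanded by it → coindexation permitted.
*Mateo₂* c-commands the pronoun but from outside its binding domain, and is not c-commanded by it → coindexation permitted.
*Marcus₃* and the pronoun do not c-command one another → neither Principle B nor Principle C is at stake; coindexation permitted.
*[Marcus₃'s lawyer]₄* c-commands the pronoun within its binding domain → coindexation would violate Principle B.
*Pavel₅* c-commands the pronoun within its binding domain → coindexation would violate Principle B.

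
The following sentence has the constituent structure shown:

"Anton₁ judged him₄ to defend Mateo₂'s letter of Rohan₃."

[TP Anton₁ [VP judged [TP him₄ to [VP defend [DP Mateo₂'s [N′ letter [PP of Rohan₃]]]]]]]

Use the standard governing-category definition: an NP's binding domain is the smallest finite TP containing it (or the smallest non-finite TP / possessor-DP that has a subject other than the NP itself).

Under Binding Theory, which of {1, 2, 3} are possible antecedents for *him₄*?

none

*him* is a pronoun, so Principle B applies: it must be free in its binding domain.
Binding domain of *him₄*: the matrix TP, whose subject is Anton₁.
*Anton₁* c-commands the pronoun within its binding domain → coindexation would violate Principle B.
*Mateo₂*: the pronoun c-commands this R-expression → coindexation would violate Principle C on *Mateo₂*.
*Rohan₃*: the pronoun c-commands this R-expression → coindexation would violate Principle C on *Rohan₃*.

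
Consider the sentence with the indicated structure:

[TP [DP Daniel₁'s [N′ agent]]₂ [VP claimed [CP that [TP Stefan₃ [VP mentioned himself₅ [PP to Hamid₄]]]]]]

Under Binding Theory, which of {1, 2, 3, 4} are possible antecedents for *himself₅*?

{3}

*himself* is an anaphor, so Principle A applies: it must be bound in its binding domain.
Binding domain of *himself₅*: the embedded TP, whose subject is Stefan₃.
*Daniel₁* does not c-command the anaphor → cannot bind it.
*[Daniel₁'s agent]₂* c-commands the anaphor but is outside its binding domain → cannot satisfy Principle A.
*Stefan₃* c-commands the anaphor within its binding domain → licit binder.
*Hamid₄* does not c-command the anaphor → cannot bind it.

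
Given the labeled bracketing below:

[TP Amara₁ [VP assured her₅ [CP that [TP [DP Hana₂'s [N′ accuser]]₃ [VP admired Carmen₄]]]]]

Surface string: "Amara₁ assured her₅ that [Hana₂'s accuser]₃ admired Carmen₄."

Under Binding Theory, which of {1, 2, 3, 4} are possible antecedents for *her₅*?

*her* is a pronoun, so Principle B applies: it must be free in its binding domain.
Binding domain of *her₅*: the matrix TP, whose subject is Amara₁.
*Amara₁* c-commands the pronoun within its binding domain → coindexation would violate Principle B.
*Hana₂*: the pronoun c-commands this R-expression → coindexation would violate Principle C on *Hana₂*.
*[Hana₂'s accuser]₃*: the pronoun c-commands this R-expression → coindexation would violate Principle C on *[Hana₂'s accuser]₃*.
*Carmen₄*: the pronoun c-commands this R-expression → coindexation would violate Principle C on *Carmen₄*.

none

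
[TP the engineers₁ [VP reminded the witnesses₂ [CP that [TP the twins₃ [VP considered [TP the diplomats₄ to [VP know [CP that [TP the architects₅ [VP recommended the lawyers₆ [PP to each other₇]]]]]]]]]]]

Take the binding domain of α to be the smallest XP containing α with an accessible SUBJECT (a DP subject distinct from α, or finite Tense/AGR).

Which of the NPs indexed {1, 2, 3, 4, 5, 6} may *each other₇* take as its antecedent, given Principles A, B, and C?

{5, 6}

*each other* is an anaphor, so Principle A applies: it must be bound in its binding domain.
Binding domain of *each other₇*: the embedded TP, whose subject is the architects₅.
*the engineers₁* c-commands the anaphor but is outside its binding domain → cannot satisfy Principle A.
*the witnesses₂* c-commands the anaphor but is outside its binding domain → cannot satisfy Principle A.
*the twins₃* c-commands the anaphor but is outside its binding domain → cannot satisfy Principle A.
*the diplomats₄* c-commands the anaphor but is outside its binding domain → cannot satisfy Principle A.
*the architects₅* c-commands the anaphor within its binding domain → licit binder.
*the lawyers₆* c-commands the anaphor within its binding domain → licit binder.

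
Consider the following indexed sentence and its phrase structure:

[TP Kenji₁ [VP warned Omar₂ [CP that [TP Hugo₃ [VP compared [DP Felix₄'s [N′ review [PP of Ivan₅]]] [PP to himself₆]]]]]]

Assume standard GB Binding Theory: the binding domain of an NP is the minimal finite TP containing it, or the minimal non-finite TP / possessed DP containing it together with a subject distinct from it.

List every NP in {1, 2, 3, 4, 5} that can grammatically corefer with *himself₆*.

*himself* is an anaphor, so Principle A applies: it must be bound in its binding domain.
Binding domain of *himself₆*: the embedded TP, whose subject is Hugo₃.
*Kenji₁* c-commands the anaphor but is outside its binding domain → cannot satisfy Principle A.
*Omar₂* c-commands the anaphor but is outside its binding domain → cannot satisfy Principle A.
*Hugo₃* c-commands the anaphor within its binding domain → licit binder.
*Felix₄* does not c-command the anaphor → cannot bind it.
*Ivan₅* does not c-command the anaphor → cannot bind it.

{3}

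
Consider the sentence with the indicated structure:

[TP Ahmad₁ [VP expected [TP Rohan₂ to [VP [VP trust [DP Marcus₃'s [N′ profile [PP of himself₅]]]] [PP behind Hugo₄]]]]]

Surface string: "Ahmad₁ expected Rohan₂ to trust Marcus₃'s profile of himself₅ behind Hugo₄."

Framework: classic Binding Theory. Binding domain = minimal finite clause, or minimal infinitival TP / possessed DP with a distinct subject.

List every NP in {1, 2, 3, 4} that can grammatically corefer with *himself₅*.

*himself* is an anaphor, so Principle A applies: it must be bound in its binding domain.
Binding domain of *himself₅*: the possessed DP, whose subject is Marcus₃.
*Ahmad₁* c-commands the anaphor but is outside its binding domain → cannot satisfy Principle A.
*Rohan₂* c-commands the anaphor but is outside its binding domain → cannot satisfy Principle A.
*Marcus₃* c-commands the anaphor within its binding domain → licit binder.
*Hugo₄* does not c-command the anaphor → cannot bind it.

{3}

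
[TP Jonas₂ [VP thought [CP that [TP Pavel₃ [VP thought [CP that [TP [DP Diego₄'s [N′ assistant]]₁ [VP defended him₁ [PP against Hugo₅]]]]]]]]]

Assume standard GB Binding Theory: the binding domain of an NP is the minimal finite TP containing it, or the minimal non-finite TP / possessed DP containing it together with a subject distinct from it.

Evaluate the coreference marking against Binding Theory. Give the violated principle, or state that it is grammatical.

The two coindexed NPs are *[Diego₄'s assistant]₁* and *him₁*.
*him₁* is a pronoun. Its binding domain is the embedded TP, whose subject is [Diego₄'s assistant]₁.
*[Diego₄'s assistant]₁* c-commands it within that domain and carries the same index.
The pronoun is locally bound → Principle B violation.

Principle B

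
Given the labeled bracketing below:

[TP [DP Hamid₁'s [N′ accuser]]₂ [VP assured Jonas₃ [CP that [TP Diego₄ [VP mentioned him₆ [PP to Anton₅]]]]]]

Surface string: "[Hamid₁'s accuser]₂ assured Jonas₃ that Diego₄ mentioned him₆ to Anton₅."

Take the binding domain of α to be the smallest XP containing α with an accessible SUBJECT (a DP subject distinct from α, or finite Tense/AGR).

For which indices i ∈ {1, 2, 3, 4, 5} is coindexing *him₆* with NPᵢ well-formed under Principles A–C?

*him* is a pronoun, so Principle B applies: it must be free in its binding domain.
Binding domain of *him₆*: the embedded TP, whose subject is Diego₄.
*Hamid₁* and the pronoun do not c-command one another → neither Principle B nor Principle C is at stake; coindexation permitted.
*[Hamid₁'s accuser]₂* c-commands the pronoun but from outside its binding domain, and is not c-commanded by it → coindexation permitted.
*Jonas₃* c-commands the pronoun but from outside its binding domain, and is not c-commanded by it → coindexation permitted.
*Diego₄* c-commands the pronoun within its binding domain → coindexation would violate Principle B.
*Anton₅*: the pronoun c-commands this R-expression → coindexation would violate Principle C on *Anton₅*.

{1, 2, 3}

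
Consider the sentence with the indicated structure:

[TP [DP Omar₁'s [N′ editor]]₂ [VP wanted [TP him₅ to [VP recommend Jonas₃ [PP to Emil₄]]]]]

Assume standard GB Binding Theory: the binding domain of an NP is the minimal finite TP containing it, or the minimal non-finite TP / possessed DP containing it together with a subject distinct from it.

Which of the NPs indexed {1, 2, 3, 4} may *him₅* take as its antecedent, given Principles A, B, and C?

{1}

*him* is a pronoun, so Principle B applies: it must be free in its binding domain.
Binding domain of *him₅*: the matrix TP, whose subject is [Omar₁'s editor]₂.
*Omar₁* and the pronoun do not c-command one another → neither Principle B nor Principle C is at stake; coindexation permitted.
*[Omar₁'s editor]₂* c-commands the pronoun within its binding domain → coindexation would violate Principle B.
*Jonas₃*: the pronoun c-commands this R-expression → coindexation would violate Principle C on *Jonas₃*.
*Emil₄*: the pronoun c-commands this R-expression → coindexation would violate Principle C on *Emil₄*.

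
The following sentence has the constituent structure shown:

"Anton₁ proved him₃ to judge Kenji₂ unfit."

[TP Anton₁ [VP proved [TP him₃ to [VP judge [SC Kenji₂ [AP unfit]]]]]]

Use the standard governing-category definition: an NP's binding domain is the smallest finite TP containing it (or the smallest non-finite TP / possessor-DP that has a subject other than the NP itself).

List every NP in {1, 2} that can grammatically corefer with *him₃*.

none

*him* is a pronoun, so Principle B applies: it must be free in its binding domain.
Binding domain of *him₃*: the matrix TP, whose subject is Anton₁.
*Anton₁* c-commands the pronoun within its binding domain → coindexation would violate Principle B.
*Kenji₂*: the pronoun c-commands this R-expression → coindexation would violate Principle C on *Kenji₂*.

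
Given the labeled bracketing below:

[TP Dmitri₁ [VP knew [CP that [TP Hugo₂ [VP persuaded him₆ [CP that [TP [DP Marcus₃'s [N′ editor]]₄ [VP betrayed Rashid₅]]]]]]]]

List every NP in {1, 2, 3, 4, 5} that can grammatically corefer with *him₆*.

{1}

*him* is a pronoun, so Principle B applies: it must be free in its binding domain.
Binding domain of *him₆*: the embedded TP, whose subject is Hugo₂.
*Dmitri₁* c-commands the pronoun but from outside its binding domain, and is not c-commanded by it → coindexation permitted.
*Hugo₂* c-commands the pronoun within its binding domain → coindexation would violate Principle B.
*Marcus₃*: the pronoun c-commands this R-expression → coindexation would violate Principle C on *Marcus₃*.
*[Marcus₃'s editor]₄*: the pronoun c-commands this R-expression → coindexation would violate Principle C on *[Marcus₃'s editor]₄*.
*Rashid₅*: the pronoun c-commands this R-expression → coindexation would violate Principle C on *Rashid₅*.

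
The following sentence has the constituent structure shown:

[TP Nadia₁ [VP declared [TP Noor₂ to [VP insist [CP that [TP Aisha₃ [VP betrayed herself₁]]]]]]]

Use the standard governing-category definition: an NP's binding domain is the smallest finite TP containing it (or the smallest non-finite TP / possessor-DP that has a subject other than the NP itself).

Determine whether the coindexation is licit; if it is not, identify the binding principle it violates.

Principle A

The two coindexed NPs are *Nadia₁* and *herself₁*.
*herself₁* is an anaphor. Principle A requires it to be bound within its binding domain — the embedded TP, whose subject is Aisha₃.
Within that domain it is c-commanded by *Aisha₃*, which does not share its index.
*Nadia₁* does c-command the anaphor, but from outside its binding domain.
The anaphor is unbound in its domain → Principle A violation.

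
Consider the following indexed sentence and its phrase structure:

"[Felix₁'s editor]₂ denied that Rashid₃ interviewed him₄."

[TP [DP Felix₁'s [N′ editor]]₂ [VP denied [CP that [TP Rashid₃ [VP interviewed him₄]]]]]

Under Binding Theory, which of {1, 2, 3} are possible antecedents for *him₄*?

{1, 2}

*him* is a pronoun, so Principle B applies: it must be free in its binding domain.
Binding domain of *him₄*: the embedded TP, whose subject is Rashid₃.
*Felix₁* and the pronoun do not c-command one another → neither Principle B nor Principle C is at stake; coindexation permitted.
*[Felix₁'s editor]₂* c-commands the pronoun but from outside its binding domain, and is not c-commanded by it → coindexation permitted.
*Rashid₃* c-commands the pronoun within its binding domain → coindexation would violate Principle B.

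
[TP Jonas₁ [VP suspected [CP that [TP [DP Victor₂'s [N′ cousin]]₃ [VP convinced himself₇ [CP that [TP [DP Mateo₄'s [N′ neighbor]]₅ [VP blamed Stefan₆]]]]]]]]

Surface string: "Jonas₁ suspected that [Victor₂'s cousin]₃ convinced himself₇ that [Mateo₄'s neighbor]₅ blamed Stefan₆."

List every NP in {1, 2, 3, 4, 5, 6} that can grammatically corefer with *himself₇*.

*himself* is an anaphor, so Principle A applies: it must be bound in its binding domain.
Binding domain of *himself₇*: the embedded TP, whose subject is [Victor₂'s cousin]₃.
*Jonas₁* c-commands the anaphor but is outside its binding domain → cannot satisfy Principle A.
*Victor₂* does not c-command the anaphor → cannot bind it.
*[Victor₂'s cousin]₃* c-commands the anaphor within its binding domain → licit binder.
*Mateo₄* does not c-command the anaphor → cannot bind it.
*[Mateo₄'s neighbor]₅* does not c-command the anaphor → cannot bind it.
*Stefan₆* does not c-command the anaphor → cannot bind it.

{3}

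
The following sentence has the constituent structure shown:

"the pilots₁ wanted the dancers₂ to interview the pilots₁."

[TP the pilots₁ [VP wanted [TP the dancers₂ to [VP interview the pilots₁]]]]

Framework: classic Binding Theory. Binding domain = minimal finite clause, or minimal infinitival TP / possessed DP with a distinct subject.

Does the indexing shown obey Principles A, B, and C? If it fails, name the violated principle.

The two coindexed NPs are *the pilots₁* (the lower occurrence) and *the pilots₁* (the higher occurrence).
*the pilots₁* (the lower occurrence) is an R-expression. Principle C requires it to be free everywhere.
*the pilots₁* (the higher occurrence) c-commands it and carries the same index.
The R-expression is bound → Principle C violation.

Principle C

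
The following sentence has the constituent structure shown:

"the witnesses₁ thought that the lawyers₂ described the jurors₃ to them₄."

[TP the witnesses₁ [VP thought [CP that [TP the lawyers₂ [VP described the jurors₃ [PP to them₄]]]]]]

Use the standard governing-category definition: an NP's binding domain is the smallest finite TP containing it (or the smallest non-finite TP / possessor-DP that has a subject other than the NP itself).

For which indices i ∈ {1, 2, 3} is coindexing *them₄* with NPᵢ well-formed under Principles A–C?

{1}

*them* is a pronoun, so Principle B applies: it must be free in its binding domain.
Binding domain of *them₄*: the embedded TP, whose subject is the lawyers₂.
*the witnesses₁* c-commands the pronoun but from outside its binding domain, and is not c-commanded by it → coindexation permitted.
*the lawyers₂* c-commands the pronoun within its binding domain → coindexation would violate Principle B.
*the jurors₃* c-commands the pronoun within its binding domain → coindexation would violate Principle B.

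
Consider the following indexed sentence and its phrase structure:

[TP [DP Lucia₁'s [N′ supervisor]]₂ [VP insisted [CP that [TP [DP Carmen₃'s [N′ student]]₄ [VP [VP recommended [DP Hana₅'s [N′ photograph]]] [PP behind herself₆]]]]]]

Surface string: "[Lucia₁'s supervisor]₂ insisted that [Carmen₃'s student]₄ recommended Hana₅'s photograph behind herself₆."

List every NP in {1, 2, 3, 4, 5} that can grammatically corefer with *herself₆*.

{4}

*herself* is an anaphor, so Principle A applies: it must be bound in its binding domain.
Binding domain of *herself₆*: the embedded TP, whose subject is [Carmen₃'s student]₄.
*Lucia₁* does not c-command the anaphor → cannot bind it.
*[Lucia₁'s supervisor]₂* c-commands the anaphor but is outside its binding domain → cannot satisfy Principle A.
*Carmen₃* does not c-command the anaphor → cannot bind it.
*[Carmen₃'s student]₄* c-commands the anaphor within its binding domain → licit binder.
*Hana₅* does not c-command the anaphor → cannot bind it.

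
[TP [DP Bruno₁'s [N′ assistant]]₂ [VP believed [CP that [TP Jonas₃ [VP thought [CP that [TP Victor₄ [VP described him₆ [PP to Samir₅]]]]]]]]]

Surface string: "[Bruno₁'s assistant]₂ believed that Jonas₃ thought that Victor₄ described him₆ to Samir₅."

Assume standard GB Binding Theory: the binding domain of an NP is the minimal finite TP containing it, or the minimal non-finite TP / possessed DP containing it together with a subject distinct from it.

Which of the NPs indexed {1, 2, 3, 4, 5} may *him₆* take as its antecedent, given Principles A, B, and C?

*him* is a pronoun, so Principle B applies: it must be free in its binding domain.
Binding domain of *him₆*: the embedded TP, whose subject is Victor₄.
*Bruno₁* and the pronoun do not c-command one another → neither Principle B nor Principle C is at stake; coindexation permitted.
*[Bruno₁'s assistant]₂* c-commands the pronoun but from outside its binding domain, and is not c-commanded by it → coindexation permitted.
*Jonas₃* c-commands the pronoun but from outside its binding domain, and is not c-commanded by it → coindexation permitted.
*Victor₄* c-commands the pronoun within its binding domain → coindexation would violate Principle B.
*Samir₅*: the pronoun c-commands this R-expression → coindexation would violate Principle C on *Samir₅*.

{1, 2, 3}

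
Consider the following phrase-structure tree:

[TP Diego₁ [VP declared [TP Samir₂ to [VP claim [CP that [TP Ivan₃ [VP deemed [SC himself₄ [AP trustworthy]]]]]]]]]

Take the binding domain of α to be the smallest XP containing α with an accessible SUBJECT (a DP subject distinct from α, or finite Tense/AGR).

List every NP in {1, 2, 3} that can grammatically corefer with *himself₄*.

{3}

*himself* is an anaphor, so Principle A applies: it must be bound in its binding domain.
Binding domain of *himself₄*: the embedded TP, whose subject is Ivan₃.
*Diego₁* c-commands the anaphor but is outside its binding domain → cannot satisfy Principle A.
*Samir₂* c-commands the anaphor but is outside its binding domain → cannot satisfy Principle A.
*Ivan₃* c-commands the anaphor within its binding domain → licit binder.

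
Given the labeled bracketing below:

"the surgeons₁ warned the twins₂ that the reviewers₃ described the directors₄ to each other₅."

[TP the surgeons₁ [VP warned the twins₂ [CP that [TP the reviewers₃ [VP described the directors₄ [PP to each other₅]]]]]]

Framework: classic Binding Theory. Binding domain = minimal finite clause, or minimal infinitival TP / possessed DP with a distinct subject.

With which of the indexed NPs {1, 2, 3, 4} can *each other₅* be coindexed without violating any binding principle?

{3, 4}

*each other* is an anaphor, so Principle A applies: it must be bound in its binding domain.
Binding domain of *each other₅*: the embedded TP, whose subject is the reviewers₃.
*the surgeons₁* c-commands the anaphor but is outside its binding domain → cannot satisfy Principle A.
*the twins₂* c-commands the anaphor but is outside its binding domain → cannot satisfy Principle A.
*the reviewers₃* c-commands the anaphor within its binding domain → licit binder.
*the directors₄* c-commands the anaphor within its binding domain → licit binder.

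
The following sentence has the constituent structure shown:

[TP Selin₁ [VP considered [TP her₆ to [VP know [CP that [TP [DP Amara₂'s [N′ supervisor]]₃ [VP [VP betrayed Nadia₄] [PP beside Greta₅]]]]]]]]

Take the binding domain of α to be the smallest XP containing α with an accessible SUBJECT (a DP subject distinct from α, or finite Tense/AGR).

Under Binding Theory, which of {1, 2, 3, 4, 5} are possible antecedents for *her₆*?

none

*her* is a pronoun, so Principle B applies: it must be free in its binding domain.
Binding domain of *her₆*: the matrix TP, whose subject is Selin₁.
*Selin₁* c-commands the pronoun within its binding domain → coindexation would violate Principle B.
*Amara₂*: the pronoun c-commands this R-expression → coindexation would violate Principle C on *Amara₂*.
*[Amara₂'s supervisor]₃*: the pronoun c-commands this R-expression → coindexation would violate Principle C on *[Amara₂'s supervisor]₃*.
*Nadia₄*: the pronoun c-commands this R-expression → coindexation would violate Principle C on *Nadia₄*.
*Greta₅*: the pronoun c-commands this R-expression → coindexation would violate Principle C on *Greta₅*.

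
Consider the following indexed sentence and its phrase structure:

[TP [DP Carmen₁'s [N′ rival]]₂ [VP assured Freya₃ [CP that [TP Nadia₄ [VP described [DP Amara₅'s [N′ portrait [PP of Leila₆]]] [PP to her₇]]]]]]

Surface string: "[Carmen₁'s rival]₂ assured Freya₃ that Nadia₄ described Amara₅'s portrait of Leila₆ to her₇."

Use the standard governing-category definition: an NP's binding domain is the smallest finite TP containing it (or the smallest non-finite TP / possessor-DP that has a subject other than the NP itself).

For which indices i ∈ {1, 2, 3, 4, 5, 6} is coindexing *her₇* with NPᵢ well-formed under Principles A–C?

*her* is a pronoun, so Principle B applies: it must be free in its binding domain.
Binding domain of *her₇*: the embedded TP, whose subject is Nadia₄.
*Carmen₁* and the pronoun do not c-command one another → neither Principle B nor Principle C is at stake; coindexation permitted.
*[Carmen₁'s rival]₂* c-commands the pronoun but from outside its binding domain, and is not c-commanded by it → coindexation permitted.
*Freya₃* c-commands the pronoun but from outside its binding domain, and is not c-commanded by it → coindexation permitted.
*Nadia₄* c-commands the pronoun within its binding domain → coindexation would violate Principle B.
*Amara₅* and the pronoun do not c-command one another → neither Principle B nor Principle C is at stake; coindexation permitted.
*Leila₆* and the pronoun do not c-command one another → neither Principle B nor Principle C is at stake; coindexation permitted.

{1, 2, 3, 5, 6}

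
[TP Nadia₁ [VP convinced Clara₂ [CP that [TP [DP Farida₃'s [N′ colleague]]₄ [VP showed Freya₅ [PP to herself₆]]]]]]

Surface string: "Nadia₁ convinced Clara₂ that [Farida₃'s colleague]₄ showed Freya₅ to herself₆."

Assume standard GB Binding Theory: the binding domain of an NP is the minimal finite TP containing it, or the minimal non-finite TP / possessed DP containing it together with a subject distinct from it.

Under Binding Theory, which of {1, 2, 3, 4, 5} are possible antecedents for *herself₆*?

{4, 5}

*herself* is an anaphor, so Principle A applies: it must be bound in its binding domain.
Binding domain of *herself₆*: the embedded TP, whose subject is [Farida₃'s colleague]₄.
*Nadia₁* c-commands the anaphor but is outside its binding domain → cannot satisfy Principle A.
*Clara₂* c-commands the anaphor but is outside its binding domain → cannot satisfy Principle A.
*Farida₃* does not c-command the anaphor → cannot bind it.
*[Farida₃'s colleague]₄* c-commands the anaphor within its binding domain → licit binder.
*Freya₅* c-commands the anaphor within its binding domain → licit binder.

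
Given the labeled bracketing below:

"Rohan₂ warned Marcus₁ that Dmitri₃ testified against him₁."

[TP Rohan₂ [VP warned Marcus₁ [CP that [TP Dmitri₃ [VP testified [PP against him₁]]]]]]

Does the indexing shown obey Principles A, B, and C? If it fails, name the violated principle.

The two coindexed NPs are *Marcus₁* and *him₁*.
*him₁* is a pronoun; its binding domain is the embedded TP, whose subject is Dmitri₃. Within that domain it is c-commanded only by *Dmitri₃*, which carries a different index — the pronoun is free locally, so Principle B holds.
*Marcus₁* is an R-expression; *him₁* does not c-command it, and no other NP shares its index, so Principle C is satisfied.
All principles are respected.

grammatical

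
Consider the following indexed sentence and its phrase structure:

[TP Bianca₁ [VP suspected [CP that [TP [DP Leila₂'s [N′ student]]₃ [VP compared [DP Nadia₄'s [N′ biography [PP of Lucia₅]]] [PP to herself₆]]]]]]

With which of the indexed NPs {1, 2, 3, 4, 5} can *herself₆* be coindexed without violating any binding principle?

{3}

*herself* is an anaphor, so Principle A applies: it must be bound in its binding domain.
Binding domain of *herself₆*: the embedded TP, whose subject is [Leila₂'s student]₃.
*Bianca₁* c-commands the anaphor but is outside its binding domain → cannot satisfy Principle A.
*Leila₂* does not c-command the anaphor → cannot bind it.
*[Leila₂'s student]₃* c-commands the anaphor within its binding domain → licit binder.
*Nadia₄* does not c-command the anaphor → cannot bind it.
*Lucia₅* does not c-command the anaphor → cannot bind it.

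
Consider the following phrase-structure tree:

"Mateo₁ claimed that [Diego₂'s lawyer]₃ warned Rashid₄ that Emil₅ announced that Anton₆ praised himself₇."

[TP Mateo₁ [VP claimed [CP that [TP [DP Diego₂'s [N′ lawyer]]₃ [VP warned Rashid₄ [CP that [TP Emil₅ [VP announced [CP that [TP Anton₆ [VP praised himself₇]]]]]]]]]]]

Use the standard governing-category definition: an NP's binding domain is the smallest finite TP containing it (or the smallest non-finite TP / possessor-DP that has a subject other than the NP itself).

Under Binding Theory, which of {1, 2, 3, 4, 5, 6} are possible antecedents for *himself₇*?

{6}

*himself* is an anaphor, so Principle A applies: it must be bound in its binding domain.
Binding domain of *himself₇*: the embedded TP, whose subject is Anton₆.
*Mateo₁* c-commands the anaphor but is outside its binding domain → cannot satisfy Principle A.
*Diego₂* does not c-command the anaphor → cannot bind it.
*[Diego₂'s lawyer]₃* c-commands the anaphor but is outside its binding domain → cannot satisfy Principle A.
*Rashid₄* c-commands the anaphor but is outside its binding domain → cannot satisfy Principle A.
*Emil₅* c-commands the anaphor but is outside its binding domain → cannot satisfy Principle A.
*Anton₆* c-commands the anaphor within its binding domain → licit binder.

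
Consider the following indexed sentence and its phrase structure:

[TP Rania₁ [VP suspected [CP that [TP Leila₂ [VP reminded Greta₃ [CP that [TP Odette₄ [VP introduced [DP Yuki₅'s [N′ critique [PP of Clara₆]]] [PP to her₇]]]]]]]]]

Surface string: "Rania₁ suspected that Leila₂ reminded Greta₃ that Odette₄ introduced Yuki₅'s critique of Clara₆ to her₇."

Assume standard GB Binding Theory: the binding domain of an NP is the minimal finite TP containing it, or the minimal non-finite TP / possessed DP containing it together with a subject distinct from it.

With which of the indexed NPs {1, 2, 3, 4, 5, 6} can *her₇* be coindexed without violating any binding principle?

{1, 2, 3, 5, 6}

*her* is a pronoun, so Principle B applies: it must be free in its binding domain.
Binding domain of *her₇*: the embedded TP, whose subject is Odette₄.
*Rania₁* c-commands the pronoun but from outside its binding domain, and is not c-commanded by it → coindexation permitted.
*Leila₂* c-commands the pronoun but from outside its binding domain, and is not c-commanded by it → coindexation permitted.
*Greta₃* c-commands the pronoun but from outside its binding domain, and is not c-commanded by it → coindexation permitted.
*Odette₄* c-commands the pronoun within its binding domain → coindexation would violate Principle B.
*Yuki₅* and the pronoun do not c-command one another → neither Principle B nor Principle C is at stake; coindexation permitted.
*Clara₆* and the pronoun do not c-command one another → neither Principle B nor Principle C is at stake; coindexation permitted.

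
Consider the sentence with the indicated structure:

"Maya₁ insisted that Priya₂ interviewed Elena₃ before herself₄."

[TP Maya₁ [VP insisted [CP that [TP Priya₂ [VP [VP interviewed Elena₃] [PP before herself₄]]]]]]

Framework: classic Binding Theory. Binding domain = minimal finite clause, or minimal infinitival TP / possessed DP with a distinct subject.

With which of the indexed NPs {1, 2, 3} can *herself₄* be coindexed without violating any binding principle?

{2}

*herself* is an anaphor, so Principle A applies: it must be bound in its binding domain.
Binding domain of *herself₄*: the embedded TP, whose subject is Priya₂.
*Maya₁* c-commands the anaphor but is outside its binding domain → cannot satisfy Principle A.
*Priya₂* c-commands the anaphor within its binding domain → licit binder.
*Elena₃* does not c-command the anaphor → cannot bind it.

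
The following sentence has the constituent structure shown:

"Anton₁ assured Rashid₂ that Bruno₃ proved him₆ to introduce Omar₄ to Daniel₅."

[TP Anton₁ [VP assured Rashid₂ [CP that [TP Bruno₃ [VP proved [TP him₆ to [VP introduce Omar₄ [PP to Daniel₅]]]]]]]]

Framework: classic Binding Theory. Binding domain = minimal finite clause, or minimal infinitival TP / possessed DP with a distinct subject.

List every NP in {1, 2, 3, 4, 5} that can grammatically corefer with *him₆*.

*him* is a pronoun, so Principle B applies: it must be free in its binding domain.
Binding domain of *him₆*: the embedded TP, whose subject is Bruno₃.
*Anton₁* c-commands the pronoun but from outside its binding domain, and is not c-commanded by it → coindexation permitted.
*Rashid₂* c-commands the pronoun but from outside its binding domain, and is not c-commanded by it → coindexation permitted.
*Bruno₃* c-commands the pronoun within its binding domain → coindexation would violate Principle B.
*Omar₄*: the pronoun c-commands this R-expression → coindexation would violate Principle C on *Omar₄*.
*Daniel₅*: the pronoun c-commands this R-expression → coindexation would violate Principle C on *Daniel₅*.

{1, 2}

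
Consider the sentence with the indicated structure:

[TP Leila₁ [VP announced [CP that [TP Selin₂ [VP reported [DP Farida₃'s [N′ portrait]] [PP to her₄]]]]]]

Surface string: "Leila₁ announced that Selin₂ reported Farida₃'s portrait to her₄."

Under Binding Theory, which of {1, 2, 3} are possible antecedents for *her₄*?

*her* is a pronoun, so Principle B applies: it must be free in its binding domain.
Binding domain of *her₄*: the embedded TP, whose subject is Selin₂.
*Leila₁* c-commands the pronoun but from outside its binding domain, and is not c-commanded by it → coindexation permitted.
*Selin₂* c-commands the pronoun within its binding domain → coindexation would violate Principle B.
*Farida₃* and the pronoun do not c-command one another → neither Principle B nor Principle C is at stake; coindexation permitted.

{1, 3}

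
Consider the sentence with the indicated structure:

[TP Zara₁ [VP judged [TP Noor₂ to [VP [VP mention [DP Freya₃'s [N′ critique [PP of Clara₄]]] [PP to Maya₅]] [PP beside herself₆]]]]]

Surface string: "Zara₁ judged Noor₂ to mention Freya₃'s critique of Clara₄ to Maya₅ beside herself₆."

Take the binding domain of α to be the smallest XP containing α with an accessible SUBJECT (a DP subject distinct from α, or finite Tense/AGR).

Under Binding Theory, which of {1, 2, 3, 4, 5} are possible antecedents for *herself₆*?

*herself* is an anaphor, so Principle A applies: it must be bound in its binding domain.
Binding domain of *herself₆*: the embedded TP, whose subject is Noor₂.
*Zara₁* c-commands the anaphor but is outside its binding domain → cannot satisfy Principle A.
*Noor₂* c-commands the anaphor within its binding domain → licit binder.
*Freya₃* does not c-command the anaphor → cannot bind it.
*Clara₄* does not c-command the anaphor → cannot bind it.
*Maya₅* does not c-command the anaphor → cannot bind it.

{2}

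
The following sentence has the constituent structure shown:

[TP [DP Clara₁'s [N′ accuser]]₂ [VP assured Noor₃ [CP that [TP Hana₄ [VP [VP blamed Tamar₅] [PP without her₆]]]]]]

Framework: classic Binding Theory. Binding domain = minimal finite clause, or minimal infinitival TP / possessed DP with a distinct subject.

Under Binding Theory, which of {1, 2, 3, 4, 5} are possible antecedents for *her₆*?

*her* is a pronoun, so Principle B applies: it must be free in its binding domain.
Binding domain of *her₆*: the embedded TP, whose subject is Hana₄.
*Clara₁* and the pronoun do not c-command one another → neither Principle B nor Principle C is at stake; coindexation permitted.
*[Clara₁'s accuser]₂* c-commands the pronoun but from outside its binding domain, and is not c-commanded by it → coindexation permitted.
*Noor₃* c-commands the pronoun but from outside its binding domain, and is not c-commanded by it → coindexation permitted.
*Hana₄* c-commands the pronoun within its binding domain → coindexation would violate Principle B.
*Tamar₅* and the pronoun do not c-command one another → neither Principle B nor Principle C is at stake; coindexation permitted.

{1, 2, 3, 5}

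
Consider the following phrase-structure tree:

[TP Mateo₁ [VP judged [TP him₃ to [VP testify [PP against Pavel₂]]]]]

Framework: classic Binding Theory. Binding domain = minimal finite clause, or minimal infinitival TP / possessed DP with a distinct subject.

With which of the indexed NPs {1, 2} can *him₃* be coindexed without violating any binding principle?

*him* is a pronoun, so Principle B applies: it must be free in its binding domain.
Binding domain of *him₃*: the matrix TP, whose subject is Mateo₁.
*Mateo₁* c-commands the pronoun within its binding domain → coindexation would violate Principle B.
*Pavel₂*: the pronoun c-commands this R-expression → coindexation would violate Principle C on *Pavel₂*.

none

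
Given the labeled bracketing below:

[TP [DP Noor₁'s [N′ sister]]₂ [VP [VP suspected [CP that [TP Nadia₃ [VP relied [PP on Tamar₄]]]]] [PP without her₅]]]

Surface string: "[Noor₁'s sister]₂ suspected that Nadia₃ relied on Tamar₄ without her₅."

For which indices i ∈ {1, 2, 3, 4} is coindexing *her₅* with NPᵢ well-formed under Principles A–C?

*her* is a pronoun, so Principle B applies: it must be free in its binding domain.
Binding domain of *her₅*: the matrix TP, whose subject is [Noor₁'s sister]₂.
*Noor₁* and the pronoun do not c-command one another → neither Principle B nor Principle C is at stake; coindexation permitted.
*[Noor₁'s sister]₂* c-commands the pronoun within its binding domain → coindexation would violate Principle B.
*Nadia₃* and the pronoun do not c-command one another → neither Principle B nor Principle C is at stake; coindexation permitted.
*Tamar₄* and the pronoun do not c-command one another → neither Principle B nor Principle C is at stake; coindexation permitted.

{1, 3, 4}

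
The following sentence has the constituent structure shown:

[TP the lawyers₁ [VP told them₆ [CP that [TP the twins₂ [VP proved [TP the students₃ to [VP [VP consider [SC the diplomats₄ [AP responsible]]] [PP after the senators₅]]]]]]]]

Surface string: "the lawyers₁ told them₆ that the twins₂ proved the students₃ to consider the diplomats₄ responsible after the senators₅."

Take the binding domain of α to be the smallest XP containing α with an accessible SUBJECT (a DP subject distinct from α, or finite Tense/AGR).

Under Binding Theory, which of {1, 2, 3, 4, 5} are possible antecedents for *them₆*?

none

*them* is a pronoun, so Principle B applies: it must be free in its binding domain.
Binding domain of *them₆*: the matrix TP, whose subject is the lawyers₁.
*the lawyers₁* c-commands the pronoun within its binding domain → coindexation would violate Principle B.
*the twins₂*: the pronoun c-commands this R-expression → coindexation would violate Principle C on *the twins₂*.
*the students₃*: the pronoun c-commands this R-expression → coindexation would violate Principle C on *the students₃*.
*the diplomats₄*: the pronoun c-commands this R-expression → coindexation would violate Principle C on *the diplomats₄*.
*the senators₅*: the pronoun c-commands this R-expression → coindexation would violate Principle C on *the senators₅*.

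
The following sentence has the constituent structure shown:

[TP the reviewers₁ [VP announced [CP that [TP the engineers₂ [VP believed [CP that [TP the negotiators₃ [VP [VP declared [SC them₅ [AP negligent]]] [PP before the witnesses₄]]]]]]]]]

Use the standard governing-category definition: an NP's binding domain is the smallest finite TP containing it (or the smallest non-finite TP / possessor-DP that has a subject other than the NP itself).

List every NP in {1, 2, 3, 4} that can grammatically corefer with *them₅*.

{1, 2, 4}

*them* is a pronoun, so Principle B applies: it must be free in its binding domain.
Binding domain of *them₅*: the embedded TP, whose subject is the negotiators₃.
*the reviewers₁* c-commands the pronoun but from outside its binding domain, and is not c-commanded by it → coindexation permitted.
*the engineers₂* c-commands the pronoun but from outside its binding domain, and is not c-commanded by it → coindexation permitted.
*the negotiators₃* c-commands the pronoun within its binding domain → coindexation would violate Principle B.
*the witnesses₄* and the pronoun do not c-command one another → neither Principle B nor Principle C is at stake; coindexation permitted.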